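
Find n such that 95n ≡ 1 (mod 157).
Since 157 is prime, by Fermat 95^(-1) ≡ 95^{155} ≡ 119 (mod 157). Verify: 95 × 119 = 11305 ≡ 1 (mod 157)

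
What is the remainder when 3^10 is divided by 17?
By repeated squaring mod 17: 3^{1}≡3, 3^{2}≡9, 3^{4}≡13, 3^{8}≡16. Then 3^{10} = 3^{8+2} ≡ 16 × 9 ≡ 8 mod 17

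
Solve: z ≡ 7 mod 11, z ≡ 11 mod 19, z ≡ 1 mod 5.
M = 11 × 19 × 5 = 1045. M₁ = 95, y₁ ≡ 8 mod 11. M₂ = 55, y₂ ≡ 9 mod 19. M₃ = 209, y₃ ≡ 4 mod 5. z = 7×95×8 + 11×55×9 + 1×209×4 ≡ 106 mod 1045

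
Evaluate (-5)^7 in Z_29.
By repeated squaring (mod 29): (-5)^{1}≡24, (-5)^{2}≡25, (-5)^{4}≡16. Then (-5)^{7} = (-5)^{4+2+1} ≡ 16 × 25 × 24 ≡ 1 (mod 29)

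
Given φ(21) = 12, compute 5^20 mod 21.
By Euler: 5^{12} ≡ 1 mod 21 since gcd(5, 21) = 1. 20 = 1×12 + 8. So 5^{20} ≡ 5^{8} ≡ 4 mod 21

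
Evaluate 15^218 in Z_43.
Using Fermat: 15^{42} ≡ 1 (mod 43). 218 ≡ 8 (mod 42). So 15^{218} ≡ 15^{8} ≡ 24 (mod 43)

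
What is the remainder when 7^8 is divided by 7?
By repeated squaring (mod 7): 7^{1}≡0, 7^{2}≡0, 7^{4}≡0, 7^{8}≡0. So 7^{8} ≡ 0 (mod 7)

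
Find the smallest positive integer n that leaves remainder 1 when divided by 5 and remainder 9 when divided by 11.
M = 5 × 11 = 55. M₁ = 11, y₁ ≡ 1 mod 5. M₂ = 5, y₂ ≡ 9 mod 11. n = 1×11×1 + 9×5×9 ≡ 31 mod 55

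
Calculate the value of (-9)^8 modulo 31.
By repeated squaring mod 31: (-9)^{1}≡22, (-9)^{2}≡19, (-9)^{4}≡20, (-9)^{8}≡28. So (-9)^{8} ≡ 28 mod 31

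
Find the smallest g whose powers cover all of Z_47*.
g = 5. For each prime q|46: 5^{23}≡46, 5^{2}≡25, none ≡ 1, so ord_47(5) = 46 and 5 is a primitive root.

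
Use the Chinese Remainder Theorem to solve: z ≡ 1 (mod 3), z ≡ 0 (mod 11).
M = 3 × 11 = 33. M₁ = 11, y₁ ≡ 2 (mod 3). M₂ = 3, y₂ ≡ 4 (mod 11). z = 1×11×2 + 0×3×4 ≡ 22 (mod 33)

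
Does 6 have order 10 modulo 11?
ord_11(6) divides 10. For each prime q|10: 6^{5}≡10, 6^{2}≡3, none ≡ 1. So 6 has order 10 and is a primitive root mod 11.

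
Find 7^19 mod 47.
By repeated squaring mod 47: 7^{1}≡7, 7^{2}≡2, 7^{4}≡4, 7^{8}≡16, 7^{16}≡21. Then 7^{19} = 7^{16+2+1} ≡ 21 × 2 × 7 ≡ 12 mod 47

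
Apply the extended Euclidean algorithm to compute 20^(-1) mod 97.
Extended GCD: 20(34) + 97(-7) = 1. So 20^(-1) ≡ 34 mod 97. Verify: 20 × 34 = 680 ≡ 1 mod 97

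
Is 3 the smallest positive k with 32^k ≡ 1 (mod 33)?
Powers of 32 mod 33: 32^1≡32, 32^2≡1. Already 32^2≡1, so the order is 2 < 3. No, the actual order is 2.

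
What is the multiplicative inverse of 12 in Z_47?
Since 47 is prime, by Fermat 12^(-1) ≡ 12^{45} ≡ 4 mod 47. Verify: 12 × 4 = 48 ≡ 1 mod 47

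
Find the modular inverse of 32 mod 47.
Since 47 is prime, by Fermat 32^(-1) ≡ 32^{45} ≡ 25 mod 47. Verify: 32 × 25 = 800 ≡ 1 mod 47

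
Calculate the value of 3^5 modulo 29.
By repeated squaring (mod 29): 3^{1}≡3, 3^{2}≡9, 3^{4}≡23. Then 3^{5} = 3^{4+1} ≡ 23 × 3 ≡ 11 (mod 29)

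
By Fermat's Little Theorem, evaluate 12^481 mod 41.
By Fermat: 12^{40} ≡ 1 (mod 41). 481 ≡ 1 (mod 40). So 12^{481} ≡ 12^{1} ≡ 12 (mod 41)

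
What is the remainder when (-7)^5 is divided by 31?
By repeated squaring mod 31: (-7)^{1}≡24, (-7)^{2}≡18, (-7)^{4}≡14. Then (-7)^{5} = (-7)^{4+1} ≡ 14 × 24 ≡ 26 mod 31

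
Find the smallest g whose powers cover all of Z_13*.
g = 2. For each prime q|12: 2^{6}≡12, 2^{4}≡3, none ≡ 1, so ord_13(2) = 12 and 2 is a primitive root.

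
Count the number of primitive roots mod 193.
Number of primitive roots mod 193 = φ(p-1) = φ(192) = 64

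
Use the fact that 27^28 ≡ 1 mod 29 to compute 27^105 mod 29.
By Fermat: 27^{28} ≡ 1 mod 29. 105 = 3×28 + 21. So 27^{105} ≡ 27^{21} ≡ 12 mod 29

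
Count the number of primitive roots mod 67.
There are φ(67-1) = φ(66) = 20 primitive roots modulo 67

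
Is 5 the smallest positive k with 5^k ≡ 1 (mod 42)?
Powers of 5 mod 42: 5^1≡5, 5^2≡25, 5^3≡41, 5^4≡37, 5^5≡17, 5^6≡1. 5^5≡17≢1, so ord ≠ 5. No, the actual order is 6.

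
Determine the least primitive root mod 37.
g = 2. Powers: [2, 4, 8, 16, 32, 27, 17, 34, ...] generates all 36 non-zero residues.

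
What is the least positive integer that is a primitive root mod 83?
g = 2. For each prime q|82: 2^{41}≡82, 2^{2}≡4, none ≡ 1, so ord_83(2) = 82 and 2 is a primitive root.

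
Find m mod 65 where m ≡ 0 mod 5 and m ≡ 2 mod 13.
M = 5 × 13 = 65. M₁ = 13, y₁ ≡ 2 mod 5. M₂ = 5, y₂ ≡ 8 mod 13. m = 0×13×2 + 2×5×8 ≡ 15 mod 65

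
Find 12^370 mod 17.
Using Fermat: 12^{16} ≡ 1 mod 17. 370 ≡ 2 mod 16. So 12^{370} ≡ 12^{2} ≡ 8 mod 17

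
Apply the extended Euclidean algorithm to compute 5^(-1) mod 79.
Extended GCD: 5(16) + 79(-1) = 1. So 5^(-1) ≡ 16 mod 79. Verify: 5 × 16 = 80 ≡ 1 mod 79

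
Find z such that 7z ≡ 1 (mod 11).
Since 11 is prime, by Fermat 7^(-1) ≡ 7^{9} ≡ 8 (mod 11). Verify: 7 × 8 = 56 ≡ 1 (mod 11)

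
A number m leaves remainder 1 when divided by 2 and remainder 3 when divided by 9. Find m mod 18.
M = 2 × 9 = 18. M₁ = 9, y₁ ≡ 1 mod 2. M₂ = 2, y₂ ≡ 5 mod 9. m = 1×9×1 + 3×2×5 ≡ 3 mod 18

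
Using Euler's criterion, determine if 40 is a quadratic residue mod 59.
By Euler's criterion: 40^{29} ≡ 58 mod 59. Since this equals -1 (≡ 58), 40 is not a QR.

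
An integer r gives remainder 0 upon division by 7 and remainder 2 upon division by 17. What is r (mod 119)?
M = 7 × 17 = 119. M₁ = 17, y₁ ≡ 5 (mod 7). M₂ = 7, y₂ ≡ 5 (mod 17). r = 0×17×5 + 2×7×5 ≡ 70 (mod 119)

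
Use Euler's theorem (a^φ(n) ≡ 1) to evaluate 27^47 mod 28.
By Euler: 27^{12} ≡ 1 (mod 28) since gcd(27, 28) = 1. 47 = 3×12 + 11. So 27^{47} ≡ 27^{11} ≡ 27 (mod 28)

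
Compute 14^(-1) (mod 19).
Since 19 is prime, by Fermat 14^(-1) ≡ 14^{17} ≡ 15 (mod 19). Verify: 14 × 15 = 210 ≡ 1 (mod 19)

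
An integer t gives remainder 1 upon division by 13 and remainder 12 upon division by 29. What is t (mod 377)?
M = 13 × 29 = 377. M₁ = 29, y₁ ≡ 9 (mod 13). M₂ = 13, y₂ ≡ 9 (mod 29). t = 1×29×9 + 12×13×9 ≡ 157 (mod 377)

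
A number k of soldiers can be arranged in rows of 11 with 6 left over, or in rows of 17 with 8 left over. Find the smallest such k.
M = 11 × 17 = 187. M₁ = 17, y₁ ≡ 2 (mod 11). M₂ = 11, y₂ ≡ 14 (mod 17). k = 6×17×2 + 8×11×14 ≡ 127 (mod 187)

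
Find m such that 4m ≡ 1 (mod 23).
Since 23 is prime, by Fermat 4^(-1) ≡ 4^{21} ≡ 6 (mod 23). Verify: 4 × 6 = 24 ≡ 1 (mod 23)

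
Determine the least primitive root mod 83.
g = 2. Powers: [2, 4, 8, 16, 32, 64, ...] generates all 82 non-zero residues.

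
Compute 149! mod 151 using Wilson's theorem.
(150)! = (149)! × (150) ≡ -1 mod 151. So (149)! ≡ -1 × (150)^(-1) ≡ (-1)×(-1) = 1 mod 151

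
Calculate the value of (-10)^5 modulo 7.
By repeated squaring mod 7: (-10)^{1}≡4, (-10)^{2}≡2, (-10)^{4}≡4. Then (-10)^{5} = (-10)^{4+1} ≡ 4 × 4 ≡ 2 mod 7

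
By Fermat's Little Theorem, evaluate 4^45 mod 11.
By Fermat: 4^{10} ≡ 1 (mod 11). 45 = 4×10 + 5. So 4^{45} ≡ 4^{5} ≡ 1 (mod 11)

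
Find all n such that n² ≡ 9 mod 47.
The square roots of 9 mod 47 are 3 and 44. Verify: 3² = 9 ≡ 9 mod 47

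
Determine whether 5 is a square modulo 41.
By Euler's criterion: 5^{20} ≡ 1 mod 41. Since this equals 1, 5 is a QR.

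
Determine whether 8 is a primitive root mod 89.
8^{11} ≡ 1 (mod 89) and 11 < 88, so ord_89(8) = 11 ≠ 88 and 8 is not a primitive root.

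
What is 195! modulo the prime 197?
(196)! = (195)! × (196) ≡ -1 mod 197. So (195)! ≡ -1 × (196)^(-1) ≡ (-1)×(-1) = 1 mod 197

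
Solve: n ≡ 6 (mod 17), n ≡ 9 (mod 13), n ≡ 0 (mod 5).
M = 17 × 13 × 5 = 1105. M₁ = 65, y₁ ≡ 11 (mod 17). M₂ = 85, y₂ ≡ 2 (mod 13). M₃ = 221, y₃ ≡ 1 (mod 5). n = 6×65×11 + 9×85×2 + 0×221×1 ≡ 295 (mod 1105)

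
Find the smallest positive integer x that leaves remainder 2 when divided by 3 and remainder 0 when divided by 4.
M = 3 × 4 = 12. M₁ = 4, y₁ ≡ 1 (mod 3). M₂ = 3, y₂ ≡ 3 (mod 4). x = 2×4×1 + 0×3×3 ≡ 8 (mod 12)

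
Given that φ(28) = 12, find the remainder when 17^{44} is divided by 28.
By Euler: 17^{12} ≡ 1 mod 28 since gcd(17, 28) = 1. 44 = 3×12 + 8. So 17^{44} ≡ 17^{8} ≡ 9 mod 28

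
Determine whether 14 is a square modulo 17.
By Euler's criterion: 14^{8} ≡ 16 mod 17. Since this equals -1 (≡ 16), 14 is not a QR.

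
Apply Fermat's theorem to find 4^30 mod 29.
By Fermat: 4^{28} ≡ 1 mod 29. So 4^{30} = 4^{28} · 4^{2} ≡ 4^{2} ≡ 16 mod 29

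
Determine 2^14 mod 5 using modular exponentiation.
Using Fermat: 2^{4} ≡ 1 mod 5. 14 ≡ 2 mod 4. So 2^{14} ≡ 2^{2} ≡ 4 mod 5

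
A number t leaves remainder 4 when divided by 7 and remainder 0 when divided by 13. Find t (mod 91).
M = 7 × 13 = 91. M₁ = 13, y₁ ≡ 6 (mod 7). M₂ = 7, y₂ ≡ 2 (mod 13). t = 4×13×6 + 0×7×2 ≡ 39 (mod 91)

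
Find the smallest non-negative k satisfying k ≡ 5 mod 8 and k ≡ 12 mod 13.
M = 8 × 13 = 104. M₁ = 13, y₁ ≡ 5 mod 8. M₂ = 8, y₂ ≡ 5 mod 13. k = 5×13×5 + 12×8×5 ≡ 77 mod 104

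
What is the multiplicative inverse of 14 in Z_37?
Since 37 is prime, by Fermat 14^(-1) ≡ 14^{35} ≡ 8 (mod 37). Verify: 14 × 8 = 112 ≡ 1 (mod 37)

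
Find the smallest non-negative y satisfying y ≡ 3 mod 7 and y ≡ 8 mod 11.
M = 7 × 11 = 77. M₁ = 11, y₁ ≡ 2 mod 7. M₂ = 7, y₂ ≡ 8 mod 11. y = 3×11×2 + 8×7×8 ≡ 52 mod 77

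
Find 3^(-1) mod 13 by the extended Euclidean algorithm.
Extended GCD: 3(-4) + 13(1) = 1. So 3^(-1) ≡ -4 ≡ 9 mod 13. Verify: 3 × 9 = 27 ≡ 1 mod 13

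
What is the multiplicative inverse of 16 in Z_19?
Since 19 is prime, by Fermat 16^(-1) ≡ 16^{17} ≡ 6 (mod 19). Verify: 16 × 6 = 96 ≡ 1 (mod 19)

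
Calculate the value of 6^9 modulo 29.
By repeated squaring mod 29: 6^{1}≡6, 6^{2}≡7, 6^{4}≡20, 6^{8}≡23. Then 6^{9} = 6^{8+1} ≡ 23 × 6 ≡ 22 mod 29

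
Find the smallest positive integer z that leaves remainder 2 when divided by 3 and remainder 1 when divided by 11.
M = 3 × 11 = 33. M₁ = 11, y₁ ≡ 2 (mod 3). M₂ = 3, y₂ ≡ 4 (mod 11). z = 2×11×2 + 1×3×4 ≡ 23 (mod 33)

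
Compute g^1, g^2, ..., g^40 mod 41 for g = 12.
12^1, 12^2, ..., 12^{40} mod 41: [12, 21, 6, 31, 3, 36, 22, 18, 11, 9, 26, 25, 13, 33, 27, 37, 34, 39, 17, 40, 29, 20, 35, 10, 38, 5, 19, 23, 30, 32, 15, 16, 28, 8, 14, 4, 7, 2, 24, 1]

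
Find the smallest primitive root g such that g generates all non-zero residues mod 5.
g = 2. For each prime q|4: 2^{2}≡4, none ≡ 1, so ord_5(2) = 4 and 2 is a primitive root.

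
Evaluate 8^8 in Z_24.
By repeated squaring mod 24: 8^{1}≡8, 8^{2}≡16, 8^{4}≡16, 8^{8}≡16. So 8^{8} ≡ 16 mod 24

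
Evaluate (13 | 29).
(13/29) = 13^{14} mod 29 = 1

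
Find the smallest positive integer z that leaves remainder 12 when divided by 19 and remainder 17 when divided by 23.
M = 19 × 23 = 437. M₁ = 23, y₁ ≡ 5 (mod 19). M₂ = 19, y₂ ≡ 17 (mod 23). z = 12×23×5 + 17×19×17 ≡ 316 (mod 437)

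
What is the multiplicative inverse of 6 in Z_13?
Since 13 is prime, by Fermat 6^(-1) ≡ 6^{11} ≡ 11 (mod 13). Verify: 6 × 11 = 66 ≡ 1 (mod 13)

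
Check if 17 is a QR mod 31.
By Euler's criterion: 17^{15} ≡ 30 mod 31. Since this equals -1 (≡ 30), 17 is not a QR.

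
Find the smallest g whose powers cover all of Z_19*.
g = 2. For each prime q|18: 2^{9}≡18, 2^{6}≡7, none ≡ 1, so ord_19(2) = 18 and 2 is a primitive root.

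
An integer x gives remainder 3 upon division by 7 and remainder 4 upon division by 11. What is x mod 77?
M = 7 × 11 = 77. M₁ = 11, y₁ ≡ 2 mod 7. M₂ = 7, y₂ ≡ 8 mod 11. x = 3×11×2 + 4×7×8 ≡ 59 mod 77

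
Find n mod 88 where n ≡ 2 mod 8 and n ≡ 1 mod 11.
M = 8 × 11 = 88. M₁ = 11, y₁ ≡ 3 mod 8. M₂ = 8, y₂ ≡ 7 mod 11. n = 2×11×3 + 1×8×7 ≡ 34 mod 88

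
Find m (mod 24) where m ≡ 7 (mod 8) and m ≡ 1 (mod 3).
M = 8 × 3 = 24. M₁ = 3, y₁ ≡ 3 (mod 8). M₂ = 8, y₂ ≡ 2 (mod 3). m = 7×3×3 + 1×8×2 ≡ 7 (mod 24)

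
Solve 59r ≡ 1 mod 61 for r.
Since 61 is prime, by Fermat 59^(-1) ≡ 59^{59} ≡ 30 mod 61. Verify: 59 × 30 = 1770 ≡ 1 mod 61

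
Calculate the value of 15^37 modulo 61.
By repeated squaring (mod 61): 15^{1}≡15, 15^{2}≡42, 15^{4}≡56, 15^{8}≡25, 15^{16}≡15, 15^{32}≡42. Then 15^{37} = 15^{32+4+1} ≡ 42 × 56 × 15 ≡ 22 (mod 61)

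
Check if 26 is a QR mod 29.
By Euler's criterion: 26^{14} ≡ 28 (mod 29). Since this equals -1 (≡ 28), 26 is not a QR.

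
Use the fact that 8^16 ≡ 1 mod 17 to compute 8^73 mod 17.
By Fermat: 8^{16} ≡ 1 mod 17. 73 = 4×16 + 9. So 8^{73} ≡ 8^{9} ≡ 8 mod 17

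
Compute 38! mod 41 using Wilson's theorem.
(40)! = (38)! × (39) × (40) ≡ -1 mod 41. So (38)! ≡ -1 × [(40)(39)]^(-1) ≡ 20 mod 41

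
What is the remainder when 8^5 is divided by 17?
By repeated squaring mod 17: 8^{1}≡8, 8^{2}≡13, 8^{4}≡16. Then 8^{5} = 8^{4+1} ≡ 16 × 8 ≡ 9 mod 17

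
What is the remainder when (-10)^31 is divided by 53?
By repeated squaring mod 53: (-10)^{1}≡43, (-10)^{2}≡47, (-10)^{4}≡36, (-10)^{8}≡24, (-10)^{16}≡46. Then (-10)^{31} = (-10)^{16+8+4+2+1} ≡ 46 × 24 × 36 × 47 × 43 ≡ 11 mod 53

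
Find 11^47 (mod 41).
Using Fermat: 11^{40} ≡ 1 (mod 41). 47 ≡ 7 (mod 40). So 11^{47} ≡ 11^{7} ≡ 35 (mod 41)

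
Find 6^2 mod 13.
6^{2} = 36 ≡ 10 mod 13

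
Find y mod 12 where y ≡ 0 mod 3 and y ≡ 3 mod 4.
M = 3 × 4 = 12. M₁ = 4, y₁ ≡ 1 mod 3. M₂ = 3, y₂ ≡ 3 mod 4. y = 0×4×1 + 3×3×3 ≡ 3 mod 12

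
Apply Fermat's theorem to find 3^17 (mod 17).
By Fermat: 3^{16} ≡ 1 (mod 17). So 3^{17} = 3^{16} · 3^{1} ≡ 3^{1} ≡ 3 (mod 17)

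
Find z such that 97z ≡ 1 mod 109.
Since 109 is prime, by Fermat 97^(-1) ≡ 97^{107} ≡ 9 mod 109. Verify: 97 × 9 = 873 ≡ 1 mod 109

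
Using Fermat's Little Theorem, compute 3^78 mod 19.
By Fermat: 3^{18} ≡ 1 mod 19. 78 = 4×18 + 6. So 3^{78} ≡ 3^{6} ≡ 7 mod 19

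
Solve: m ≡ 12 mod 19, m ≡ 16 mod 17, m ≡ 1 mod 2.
M = 19 × 17 × 2 = 646. M₁ = 34, y₁ ≡ 14 mod 19. M₂ = 38, y₂ ≡ 13 mod 17. M₃ = 323, y₃ ≡ 1 mod 2. m = 12×34×14 + 16×38×13 + 1×323×1 ≡ 373 mod 646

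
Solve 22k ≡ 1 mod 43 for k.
Since 43 is prime, by Fermat 22^(-1) ≡ 22^{41} ≡ 2 mod 43. Verify: 22 × 2 = 44 ≡ 1 mod 43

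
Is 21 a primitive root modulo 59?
21^{29} ≡ 1 (mod 59) and 29 < 58, so ord_59(21) = 29 ≠ 58 and 21 is not a primitive root.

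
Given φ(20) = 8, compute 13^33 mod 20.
By Euler: 13^{8} ≡ 1 mod 20 since gcd(13, 20) = 1. 33 = 4×8 + 1. So 13^{33} ≡ 13^{1} ≡ 13 mod 20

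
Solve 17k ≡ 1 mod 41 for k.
Since 41 is prime, by Fermat 17^(-1) ≡ 17^{39} ≡ 29 mod 41. Verify: 17 × 29 = 493 ≡ 1 mod 41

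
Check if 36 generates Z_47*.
36^{23} ≡ 1 (mod 47) and 23 < 46, so ord_47(36) = 23 ≠ 46 and 36 is not a primitive root.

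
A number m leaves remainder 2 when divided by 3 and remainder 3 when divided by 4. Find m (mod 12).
M = 3 × 4 = 12. M₁ = 4, y₁ ≡ 1 (mod 3). M₂ = 3, y₂ ≡ 3 (mod 4). m = 2×4×1 + 3×3×3 ≡ 11 (mod 12)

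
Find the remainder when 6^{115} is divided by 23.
By Fermat: 6^{22} ≡ 1 mod 23. 115 = 5×22 + 5. So 6^{115} ≡ 6^{5} ≡ 2 mod 23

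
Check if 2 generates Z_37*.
ord_37(2) divides 36. For each prime q|36: 2^{18}≡36, 2^{12}≡26, none ≡ 1. So 2 has order 36 and is a primitive root mod 37.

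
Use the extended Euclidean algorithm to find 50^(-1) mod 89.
Extended GCD: 50(-16) + 89(9) = 1. So 50^(-1) ≡ -16 ≡ 73 mod 89. Verify: 50 × 73 = 3650 ≡ 1 mod 89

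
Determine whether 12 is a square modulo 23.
By Euler's criterion: 12^{11} ≡ 1 (mod 23). Since this equals 1, 12 is a QR.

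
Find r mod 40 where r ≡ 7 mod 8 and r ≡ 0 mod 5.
M = 8 × 5 = 40. M₁ = 5, y₁ ≡ 5 mod 8. M₂ = 8, y₂ ≡ 2 mod 5. r = 7×5×5 + 0×8×2 ≡ 15 mod 40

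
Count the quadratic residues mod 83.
Exactly half the non-zero residues mod a prime are QRs: (83-1)/2 = 41.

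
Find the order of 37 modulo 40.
Powers of 37 mod 40: 37^1≡37, 37^2≡9, 37^3≡13, 37^4≡1. ord_40(37) = 4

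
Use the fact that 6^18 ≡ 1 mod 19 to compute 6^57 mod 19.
By Fermat: 6^{18} ≡ 1 mod 19. 57 = 3×18 + 3. So 6^{57} ≡ 6^{3} ≡ 7 mod 19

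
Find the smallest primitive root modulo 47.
g = 5. Powers: [5, 25, 31, 14, 23, 21, 11, 8, 40, ...] generates all 46 non-zero residues.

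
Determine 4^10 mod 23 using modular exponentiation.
By repeated squaring mod 23: 4^{1}≡4, 4^{2}≡16, 4^{4}≡3, 4^{8}≡9. Then 4^{10} = 4^{8+2} ≡ 9 × 16 ≡ 6 mod 23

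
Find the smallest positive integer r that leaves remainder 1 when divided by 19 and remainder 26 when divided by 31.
M = 19 × 31 = 589. M₁ = 31, y₁ ≡ 8 (mod 19). M₂ = 19, y₂ ≡ 18 (mod 31). r = 1×31×8 + 26×19×18 ≡ 305 (mod 589)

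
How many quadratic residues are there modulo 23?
Exactly half the non-zero residues mod a prime are QRs: (23-1)/2 = 11.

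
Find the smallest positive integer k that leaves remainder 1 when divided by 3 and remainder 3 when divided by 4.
M = 3 × 4 = 12. M₁ = 4, y₁ ≡ 1 (mod 3). M₂ = 3, y₂ ≡ 3 (mod 4). k = 1×4×1 + 3×3×3 ≡ 7 (mod 12)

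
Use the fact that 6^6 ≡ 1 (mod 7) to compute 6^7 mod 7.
By Fermat: 6^{6} ≡ 1 (mod 7). So 6^{7} = 6^{6} · 6^{1} ≡ 6^{1} ≡ 6 (mod 7)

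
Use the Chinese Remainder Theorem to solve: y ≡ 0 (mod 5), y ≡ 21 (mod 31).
M = 5 × 31 = 155. M₁ = 31, y₁ ≡ 1 (mod 5). M₂ = 5, y₂ ≡ 25 (mod 31). y = 0×31×1 + 21×5×25 ≡ 145 (mod 155)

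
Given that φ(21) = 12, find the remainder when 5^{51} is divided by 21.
By Euler: 5^{12} ≡ 1 mod 21 since gcd(5, 21) = 1. 51 = 4×12 + 3. So 5^{51} ≡ 5^{3} ≡ 20 mod 21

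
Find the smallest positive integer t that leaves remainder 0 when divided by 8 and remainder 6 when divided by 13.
M = 8 × 13 = 104. M₁ = 13, y₁ ≡ 5 (mod 8). M₂ = 8, y₂ ≡ 5 (mod 13). t = 0×13×5 + 6×8×5 ≡ 32 (mod 104)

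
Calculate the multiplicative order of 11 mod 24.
Powers of 11 mod 24: 11^1≡11, 11^2≡1. ord_24(11) = 2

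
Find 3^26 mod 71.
By repeated squaring mod 71: 3^{1}≡3, 3^{2}≡9, 3^{4}≡10, 3^{8}≡29, 3^{16}≡60. Then 3^{26} = 3^{16+8+2} ≡ 60 × 29 × 9 ≡ 40 mod 71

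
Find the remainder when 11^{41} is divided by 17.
By Fermat: 11^{16} ≡ 1 (mod 17). 41 = 2×16 + 9. So 11^{41} ≡ 11^{9} ≡ 6 (mod 17)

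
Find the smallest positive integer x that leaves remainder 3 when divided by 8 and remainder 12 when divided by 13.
M = 8 × 13 = 104. M₁ = 13, y₁ ≡ 5 (mod 8). M₂ = 8, y₂ ≡ 5 (mod 13). x = 3×13×5 + 12×8×5 ≡ 51 (mod 104)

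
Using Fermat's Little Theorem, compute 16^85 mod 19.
By Fermat: 16^{18} ≡ 1 (mod 19). 85 = 4×18 + 13. So 16^{85} ≡ 16^{13} ≡ 5 (mod 19)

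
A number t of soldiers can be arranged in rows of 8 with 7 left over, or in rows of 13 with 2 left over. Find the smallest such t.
M = 8 × 13 = 104. M₁ = 13, y₁ ≡ 5 (mod 8). M₂ = 8, y₂ ≡ 5 (mod 13). t = 7×13×5 + 2×8×5 ≡ 15 (mod 104)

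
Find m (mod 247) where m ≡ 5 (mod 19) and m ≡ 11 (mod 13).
M = 19 × 13 = 247. M₁ = 13, y₁ ≡ 3 (mod 19). M₂ = 19, y₂ ≡ 11 (mod 13). m = 5×13×3 + 11×19×11 ≡ 24 (mod 247)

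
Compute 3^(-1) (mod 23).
Since 23 is prime, by Fermat 3^(-1) ≡ 3^{21} ≡ 8 (mod 23). Verify: 3 × 8 = 24 ≡ 1 (mod 23)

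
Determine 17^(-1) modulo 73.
Since 73 is prime, by Fermat 17^(-1) ≡ 17^{71} ≡ 43 mod 73. Verify: 17 × 43 = 731 ≡ 1 mod 73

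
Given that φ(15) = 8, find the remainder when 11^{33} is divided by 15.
By Euler: 11^{8} ≡ 1 mod 15 since gcd(11, 15) = 1. 33 = 4×8 + 1. So 11^{33} ≡ 11^{1} ≡ 11 mod 15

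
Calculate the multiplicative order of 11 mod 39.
Powers of 11 mod 39: 11^1≡11, 11^2≡4, 11^3≡5, 11^4≡16, 11^5≡20, 11^6≡25, 11^7≡2, 11^8≡22, 11^9≡8, 11^10≡10, 11^11≡32, 11^12≡1. ord_39(11) = 12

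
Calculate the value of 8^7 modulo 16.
By repeated squaring (mod 16): 8^{1}≡8, 8^{2}≡0, 8^{4}≡0. Then 8^{7} = 8^{4+2+1} ≡ 0 × 0 × 8 ≡ 0 (mod 16)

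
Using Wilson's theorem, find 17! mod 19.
(18)! = (17)! × (18) ≡ -1 (mod 19). So (17)! ≡ -1 × (18)^(-1) ≡ (-1)×(-1) = 1 (mod 19)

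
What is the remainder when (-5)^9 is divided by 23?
By repeated squaring mod 23: (-5)^{1}≡18, (-5)^{2}≡2, (-5)^{4}≡4, (-5)^{8}≡16. Then (-5)^{9} = (-5)^{8+1} ≡ 16 × 18 ≡ 12 mod 23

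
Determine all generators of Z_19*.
There are φ(18) = 6 primitive roots mod 19: {2, 3, 10, 13, 14, 15}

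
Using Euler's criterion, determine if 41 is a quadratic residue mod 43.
By Euler's criterion: 41^{21} ≡ 1 (mod 43). Since this equals 1, 41 is a QR.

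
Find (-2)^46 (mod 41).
Using Fermat: (-2)^{40} ≡ 1 (mod 41). 46 ≡ 6 (mod 40). So (-2)^{46} ≡ (-2)^{6} ≡ 23 (mod 41)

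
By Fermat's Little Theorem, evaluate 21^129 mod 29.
By Fermat: 21^{28} ≡ 1 (mod 29). 129 = 4×28 + 17. So 21^{129} ≡ 21^{17} ≡ 19 (mod 29)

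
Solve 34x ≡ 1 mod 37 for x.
Since 37 is prime, by Fermat 34^(-1) ≡ 34^{35} ≡ 12 mod 37. Verify: 34 × 12 = 408 ≡ 1 mod 37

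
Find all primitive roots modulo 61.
There are φ(60) = 16 primitive roots mod 61: {2, 6, 7, 10, 17, 18, 26, 30, 31, 35, 43, 44, 51, 54, 55, 59}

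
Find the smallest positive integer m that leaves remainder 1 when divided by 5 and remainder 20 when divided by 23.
M = 5 × 23 = 115. M₁ = 23, y₁ ≡ 2 mod 5. M₂ = 5, y₂ ≡ 14 mod 23. m = 1×23×2 + 20×5×14 ≡ 66 mod 115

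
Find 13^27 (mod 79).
By repeated squaring (mod 79): 13^{1}≡13, 13^{2}≡11, 13^{4}≡42, 13^{8}≡26, 13^{16}≡44. Then 13^{27} = 13^{16+8+2+1} ≡ 44 × 26 × 11 × 13 ≡ 62 (mod 79)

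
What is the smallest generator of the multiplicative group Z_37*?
g = 2. For each prime q|36: 2^{18}≡36, 2^{12}≡26, none ≡ 1, so ord_37(2) = 36 and 2 is a primitive root.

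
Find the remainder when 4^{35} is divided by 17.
By Fermat: 4^{16} ≡ 1 mod 17. 35 = 2×16 + 3. So 4^{35} ≡ 4^{3} ≡ 13 mod 17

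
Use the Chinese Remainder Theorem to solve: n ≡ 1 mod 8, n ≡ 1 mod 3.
M = 8 × 3 = 24. M₁ = 3, y₁ ≡ 3 mod 8. M₂ = 8, y₂ ≡ 2 mod 3. n = 1×3×3 + 1×8×2 ≡ 1 mod 24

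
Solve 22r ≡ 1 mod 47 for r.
Since 47 is prime, by Fermat 22^(-1) ≡ 22^{45} ≡ 15 mod 47. Verify: 22 × 15 = 330 ≡ 1 mod 47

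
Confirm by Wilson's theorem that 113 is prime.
(112)! mod 113 = 112. Since this equals -1 mod 113, Wilson confirms 113 is prime.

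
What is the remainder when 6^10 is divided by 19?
By repeated squaring (mod 19): 6^{1}≡6, 6^{2}≡17, 6^{4}≡4, 6^{8}≡16. Then 6^{10} = 6^{8+2} ≡ 16 × 17 ≡ 6 (mod 19)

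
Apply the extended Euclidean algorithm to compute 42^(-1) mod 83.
Extended GCD: 42(2) + 83(-1) = 1. So 42^(-1) ≡ 2 (mod 83). Verify: 42 × 2 = 84 ≡ 1 (mod 83)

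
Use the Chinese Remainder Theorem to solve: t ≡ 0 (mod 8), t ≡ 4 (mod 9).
M = 8 × 9 = 72. M₁ = 9, y₁ ≡ 1 (mod 8). M₂ = 8, y₂ ≡ 8 (mod 9). t = 0×9×1 + 4×8×8 ≡ 40 (mod 72)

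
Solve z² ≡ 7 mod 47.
The square roots of 7 mod 47 are 17 and 30. Verify: 17² = 289 ≡ 7 mod 47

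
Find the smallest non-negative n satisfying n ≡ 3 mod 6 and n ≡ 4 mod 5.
M = 6 × 5 = 30. M₁ = 5, y₁ ≡ 5 mod 6. M₂ = 6, y₂ ≡ 1 mod 5. n = 3×5×5 + 4×6×1 ≡ 9 mod 30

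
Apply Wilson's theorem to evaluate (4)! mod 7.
(6)! = (4)! × (5) × (6) ≡ -1 mod 7. So (4)! ≡ -1 × [(6)(5)]^(-1) ≡ 3 mod 7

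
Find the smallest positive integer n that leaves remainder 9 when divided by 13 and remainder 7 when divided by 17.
M = 13 × 17 = 221. M₁ = 17, y₁ ≡ 10 mod 13. M₂ = 13, y₂ ≡ 4 mod 17. n = 9×17×10 + 7×13×4 ≡ 126 mod 221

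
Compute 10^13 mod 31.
By repeated squaring mod 31: 10^{1}≡10, 10^{2}≡7, 10^{4}≡18, 10^{8}≡14. Then 10^{13} = 10^{8+4+1} ≡ 14 × 18 × 10 ≡ 9 mod 31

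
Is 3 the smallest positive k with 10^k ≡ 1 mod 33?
Powers of 10 mod 33: 10^1≡10, 10^2≡1. Already 10^2≡1, so the order is 2 < 3. No, the actual order is 2.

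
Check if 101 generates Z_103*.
ord_103(101) divides 102. For each prime q|102: 101^{51}≡102, 101^{34}≡46, 101^{6}≡64, none ≡ 1. So 101 has order 102 and is a primitive root mod 103.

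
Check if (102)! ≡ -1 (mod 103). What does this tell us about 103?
(102)! mod 103 = 102. Since this equals -1 (mod 103), Wilson confirms 103 is prime.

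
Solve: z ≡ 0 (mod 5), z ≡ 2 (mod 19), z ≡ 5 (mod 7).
M = 5 × 19 × 7 = 665. M₁ = 133, y₁ ≡ 2 (mod 5). M₂ = 35, y₂ ≡ 6 (mod 19). M₃ = 95, y₃ ≡ 2 (mod 7). z = 0×133×2 + 2×35×6 + 5×95×2 ≡ 40 (mod 665)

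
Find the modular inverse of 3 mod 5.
Since 5 is prime, by Fermat 3^(-1) ≡ 3^{3} ≡ 2 mod 5. Verify: 3 × 2 = 6 ≡ 1 mod 5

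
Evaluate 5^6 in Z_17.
By repeated squaring (mod 17): 5^{1}≡5, 5^{2}≡8, 5^{4}≡13. Then 5^{6} = 5^{4+2} ≡ 13 × 8 ≡ 2 (mod 17)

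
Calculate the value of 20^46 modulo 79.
By repeated squaring (mod 79): 20^{1}≡20, 20^{2}≡5, 20^{4}≡25, 20^{8}≡72, 20^{16}≡49, 20^{32}≡31. Then 20^{46} = 20^{32+8+4+2} ≡ 31 × 72 × 25 × 5 ≡ 51 (mod 79)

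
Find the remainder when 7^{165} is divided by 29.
By Fermat: 7^{28} ≡ 1 mod 29. 165 = 5×28 + 25. So 7^{165} ≡ 7^{25} ≡ 23 mod 29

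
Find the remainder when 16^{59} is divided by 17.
By Fermat: 16^{16} ≡ 1 mod 17. 59 = 3×16 + 11. So 16^{59} ≡ 16^{11} ≡ 16 mod 17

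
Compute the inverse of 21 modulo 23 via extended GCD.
Extended GCD: 21(11) + 23(-10) = 1. So 21^(-1) ≡ 11 mod 23. Verify: 21 × 11 = 231 ≡ 1 mod 23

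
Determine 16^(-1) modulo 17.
Since 17 is prime, by Fermat 16^(-1) ≡ 16^{15} ≡ 16 mod 17. Verify: 16 × 16 = 256 ≡ 1 mod 17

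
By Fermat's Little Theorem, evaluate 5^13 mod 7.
By Fermat: 5^{6} ≡ 1 (mod 7). 13 = 2×6 + 1. So 5^{13} ≡ 5^{1} ≡ 5 (mod 7)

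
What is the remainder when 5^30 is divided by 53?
By repeated squaring mod 53: 5^{1}≡5, 5^{2}≡25, 5^{4}≡42, 5^{8}≡15, 5^{16}≡13. Then 5^{30} = 5^{16+8+4+2} ≡ 13 × 15 × 42 × 25 ≡ 11 mod 53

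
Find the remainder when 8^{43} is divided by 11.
By Fermat: 8^{10} ≡ 1 (mod 11). 43 = 4×10 + 3. So 8^{43} ≡ 8^{3} ≡ 6 (mod 11)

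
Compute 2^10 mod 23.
By repeated squaring mod 23: 2^{1}≡2, 2^{2}≡4, 2^{4}≡16, 2^{8}≡3. Then 2^{10} = 2^{8+2} ≡ 3 × 4 ≡ 12 mod 23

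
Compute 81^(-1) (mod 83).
Since 83 is prime, by Fermat 81^(-1) ≡ 81^{81} ≡ 41 (mod 83). Verify: 81 × 41 = 3321 ≡ 1 (mod 83)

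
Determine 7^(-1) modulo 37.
Since 37 is prime, by Fermat 7^(-1) ≡ 7^{35} ≡ 16 (mod 37). Verify: 7 × 16 = 112 ≡ 1 (mod 37)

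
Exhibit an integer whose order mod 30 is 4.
7 has order 4 mod 30 since 7^{4} ≡ 1 (mod 30) and no smaller power works.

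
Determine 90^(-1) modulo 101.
Since 101 is prime, by Fermat 90^(-1) ≡ 90^{99} ≡ 55 mod 101. Verify: 90 × 55 = 4950 ≡ 1 mod 101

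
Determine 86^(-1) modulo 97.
Since 97 is prime, by Fermat 86^(-1) ≡ 86^{95} ≡ 44 (mod 97). Verify: 86 × 44 = 3784 ≡ 1 (mod 97)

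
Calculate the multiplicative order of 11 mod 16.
Powers of 11 mod 16: 11^1≡11, 11^2≡9, 11^3≡3, 11^4≡1. Order = 4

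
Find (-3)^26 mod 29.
By repeated squaring mod 29: (-3)^{1}≡26, (-3)^{2}≡9, (-3)^{4}≡23, (-3)^{8}≡7, (-3)^{16}≡20. Then (-3)^{26} = (-3)^{16+8+2} ≡ 20 × 7 × 9 ≡ 13 mod 29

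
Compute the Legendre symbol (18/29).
(18/29) = 18^{14} mod 29 = -1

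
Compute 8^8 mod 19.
By repeated squaring mod 19: 8^{1}≡8, 8^{2}≡7, 8^{4}≡11, 8^{8}≡7. So 8^{8} ≡ 7 mod 19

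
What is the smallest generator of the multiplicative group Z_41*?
g = 6. For each prime q|40: 6^{20}≡40, 6^{8}≡10, none ≡ 1, so ord_41(6) = 40 and 6 is a primitive root.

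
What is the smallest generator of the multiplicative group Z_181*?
g = 2. Powers: [2, 4, 8, 16, 32, 64, 128, 75, ...] generates all 180 non-zero residues.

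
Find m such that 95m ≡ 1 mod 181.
Since 181 is prime, by Fermat 95^(-1) ≡ 95^{179} ≡ 141 mod 181. Verify: 95 × 141 = 13395 ≡ 1 mod 181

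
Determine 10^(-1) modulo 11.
Since 11 is prime, by Fermat 10^(-1) ≡ 10^{9} ≡ 10 mod 11. Verify: 10 × 10 = 100 ≡ 1 mod 11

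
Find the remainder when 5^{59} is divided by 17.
By Fermat: 5^{16} ≡ 1 (mod 17). 59 = 3×16 + 11. So 5^{59} ≡ 5^{11} ≡ 11 (mod 17)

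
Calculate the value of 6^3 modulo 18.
6^{3} = 216 ≡ 0 (mod 18)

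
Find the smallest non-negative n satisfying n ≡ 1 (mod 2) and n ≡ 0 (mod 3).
M = 2 × 3 = 6. M₁ = 3, y₁ ≡ 1 (mod 2). M₂ = 2, y₂ ≡ 2 (mod 3). n = 1×3×1 + 0×2×2 ≡ 3 (mod 6)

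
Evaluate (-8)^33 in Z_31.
Using Fermat: (-8)^{30} ≡ 1 (mod 31). 33 ≡ 3 (mod 30). So (-8)^{33} ≡ (-8)^{3} ≡ 15 (mod 31)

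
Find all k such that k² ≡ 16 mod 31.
The square roots of 16 mod 31 are 4 and 27. Verify: 4² = 16 ≡ 16 mod 31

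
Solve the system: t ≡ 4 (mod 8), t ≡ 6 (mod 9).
M = 8 × 9 = 72. M₁ = 9, y₁ ≡ 1 (mod 8). M₂ = 8, y₂ ≡ 8 (mod 9). t = 4×9×1 + 6×8×8 ≡ 60 (mod 72)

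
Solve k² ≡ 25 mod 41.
The square roots of 25 mod 41 are 36 and 5. Verify: 36² = 1296 ≡ 25 mod 41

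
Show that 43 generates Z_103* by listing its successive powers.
43^1, 43^2, ..., 43^{102} mod 103: [43, 98, 94, 25, 45, 81, 84, 7, 95, 68, 40, 72, 6, 52, 73, 49, 47, 64, 74, 92, 42, 55, 99, 34, 20, 36, 3, 26, 88, 76, 75, 32, 37, 46, 21, 79, 101, 17, 10, 18, 53, 13, 44, 38, 89, 16, 70, 23, 62, 91, 102, 60, 5, 9, 78, 58, 22, 19, 96, 8, 35, 63, 31, 97, 51, 30, 54, 56, 39, 29, 11, 61, 48, 4, 69, 83, 67, 100, 77, 15, 27, 28, 71, 66, 57, 82, 24, 2, 86, 93, 85, 50, 90, 59, 65, 14, 87, 33, 80, 41, 12, 1]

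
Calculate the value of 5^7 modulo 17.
By repeated squaring mod 17: 5^{1}≡5, 5^{2}≡8, 5^{4}≡13. Then 5^{7} = 5^{4+2+1} ≡ 13 × 8 × 5 ≡ 10 mod 17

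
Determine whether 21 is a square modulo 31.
By Euler's criterion: 21^{15} ≡ 30 mod 31. Since this equals -1 (≡ 30), 21 is not a QR.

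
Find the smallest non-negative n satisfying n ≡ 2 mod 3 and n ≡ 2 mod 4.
M = 3 × 4 = 12. M₁ = 4, y₁ ≡ 1 mod 3. M₂ = 3, y₂ ≡ 3 mod 4. n = 2×4×1 + 2×3×3 ≡ 2 mod 12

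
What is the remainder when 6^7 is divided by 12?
By repeated squaring mod 12: 6^{1}≡6, 6^{2}≡0, 6^{4}≡0. Then 6^{7} = 6^{4+2+1} ≡ 0 × 0 × 6 ≡ 0 mod 12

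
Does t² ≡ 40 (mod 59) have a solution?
By Euler's criterion: 40^{29} ≡ 58 (mod 59). Since this equals -1 (≡ 58), 40 is not a QR.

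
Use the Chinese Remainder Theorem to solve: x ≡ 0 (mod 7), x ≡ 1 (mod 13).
M = 7 × 13 = 91. M₁ = 13, y₁ ≡ 6 (mod 7). M₂ = 7, y₂ ≡ 2 (mod 13). x = 0×13×6 + 1×7×2 ≡ 14 (mod 91)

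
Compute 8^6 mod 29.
By repeated squaring mod 29: 8^{1}≡8, 8^{2}≡6, 8^{4}≡7. Then 8^{6} = 8^{4+2} ≡ 7 × 6 ≡ 13 mod 29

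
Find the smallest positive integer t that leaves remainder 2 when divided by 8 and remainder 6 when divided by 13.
M = 8 × 13 = 104. M₁ = 13, y₁ ≡ 5 mod 8. M₂ = 8, y₂ ≡ 5 mod 13. t = 2×13×5 + 6×8×5 ≡ 58 mod 104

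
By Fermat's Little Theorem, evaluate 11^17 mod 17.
By Fermat: 11^{16} ≡ 1 mod 17. So 11^{17} = 11^{16} · 11^{1} ≡ 11^{1} ≡ 11 mod 17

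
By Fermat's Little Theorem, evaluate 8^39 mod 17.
By Fermat: 8^{16} ≡ 1 (mod 17). 39 = 2×16 + 7. So 8^{39} ≡ 8^{7} ≡ 15 (mod 17)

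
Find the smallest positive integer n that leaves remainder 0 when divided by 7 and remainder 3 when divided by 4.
M = 7 × 4 = 28. M₁ = 4, y₁ ≡ 2 mod 7. M₂ = 7, y₂ ≡ 3 mod 4. n = 0×4×2 + 3×7×3 ≡ 7 mod 28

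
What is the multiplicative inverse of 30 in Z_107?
Since 107 is prime, by Fermat 30^(-1) ≡ 30^{105} ≡ 25 (mod 107). Verify: 30 × 25 = 750 ≡ 1 (mod 107)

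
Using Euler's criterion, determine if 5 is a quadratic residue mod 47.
By Euler's criterion: 5^{23} ≡ 46 (mod 47). Since this equals -1 (≡ 46), 5 is not a QR.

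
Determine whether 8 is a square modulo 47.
By Euler's criterion: 8^{23} ≡ 1 (mod 47). Since this equals 1, 8 is a QR.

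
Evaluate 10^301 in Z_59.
Using Fermat: 10^{58} ≡ 1 mod 59. 301 ≡ 11 mod 58. So 10^{301} ≡ 10^{11} ≡ 14 mod 59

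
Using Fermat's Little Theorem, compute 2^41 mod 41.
By Fermat: 2^{40} ≡ 1 (mod 41). So 2^{41} = 2^{40} · 2^{1} ≡ 2^{1} ≡ 2 (mod 41)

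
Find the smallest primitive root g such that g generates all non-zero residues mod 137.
g = 3. Powers: [3, 9, 27, 81, 106, 44, 132, ...] generates all 136 non-zero residues.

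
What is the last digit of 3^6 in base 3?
By repeated squaring (mod 3): 3^{1}≡0, 3^{2}≡0, 3^{4}≡0. Then 3^{6} = 3^{4+2} ≡ 0 × 0 ≡ 0 (mod 3)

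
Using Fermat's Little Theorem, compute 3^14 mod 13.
By Fermat: 3^{12} ≡ 1 mod 13. So 3^{14} = 3^{12} · 3^{2} ≡ 3^{2} ≡ 9 mod 13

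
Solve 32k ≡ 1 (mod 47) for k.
Since 47 is prime, by Fermat 32^(-1) ≡ 32^{45} ≡ 25 (mod 47). Verify: 32 × 25 = 800 ≡ 1 (mod 47)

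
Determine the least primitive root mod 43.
g = 3. For each prime q|42: 3^{21}≡42, 3^{14}≡36, 3^{6}≡41, none ≡ 1, so ord_43(3) = 42 and 3 is a primitive root.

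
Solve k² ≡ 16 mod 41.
The square roots of 16 mod 41 are 37 and 4. Verify: 37² = 1369 ≡ 16 mod 41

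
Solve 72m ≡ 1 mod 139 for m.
Since 139 is prime, by Fermat 72^(-1) ≡ 72^{137} ≡ 56 mod 139. Verify: 72 × 56 = 4032 ≡ 1 mod 139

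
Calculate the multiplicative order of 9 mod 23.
Powers of 9 mod 23: 9^1≡9, 9^2≡12, 9^3≡16, 9^4≡6, 9^5≡8, 9^6≡3, 9^7≡4, 9^8≡13, 9^9≡2, 9^10≡18, 9^11≡1. Order = 11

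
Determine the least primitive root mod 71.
g = 7. For each prime q|70: 7^{35}≡70, 7^{14}≡54, 7^{10}≡45, none ≡ 1, so ord_71(7) = 70 and 7 is a primitive root.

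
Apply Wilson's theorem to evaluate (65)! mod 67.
(66)! = (65)! × (66) ≡ -1 mod 67. So (65)! ≡ -1 × (66)^(-1) ≡ (-1)×(-1) = 1 mod 67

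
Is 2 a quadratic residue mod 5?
By Euler's criterion: 2^{2} ≡ 4 mod 5. Since this equals -1 (≡ 4), 2 is not a QR.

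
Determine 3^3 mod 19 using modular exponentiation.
3^{3} = 27 ≡ 8 (mod 19)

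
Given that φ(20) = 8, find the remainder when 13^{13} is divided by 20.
By Euler: 13^{8} ≡ 1 (mod 20) since gcd(13, 20) = 1. 13 = 1×8 + 5. So 13^{13} ≡ 13^{5} ≡ 13 (mod 20)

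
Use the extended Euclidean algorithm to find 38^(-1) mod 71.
Extended GCD: 38(-28) + 71(15) = 1. So 38^(-1) ≡ -28 ≡ 43 (mod 71). Verify: 38 × 43 = 1634 ≡ 1 (mod 71)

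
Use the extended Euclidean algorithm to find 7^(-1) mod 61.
Extended GCD: 7(-26) + 61(3) = 1. So 7^(-1) ≡ -26 ≡ 35 (mod 61). Verify: 7 × 35 = 245 ≡ 1 (mod 61)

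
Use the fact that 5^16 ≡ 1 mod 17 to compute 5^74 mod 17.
By Fermat: 5^{16} ≡ 1 mod 17. 74 = 4×16 + 10. So 5^{74} ≡ 5^{10} ≡ 9 mod 17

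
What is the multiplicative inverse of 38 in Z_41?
Since 41 is prime, by Fermat 38^(-1) ≡ 38^{39} ≡ 27 mod 41. Verify: 38 × 27 = 1026 ≡ 1 mod 41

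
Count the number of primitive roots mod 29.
There are φ(29-1) = φ(28) = 12 primitive roots modulo 29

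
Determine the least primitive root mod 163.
g = 2. Powers: [2, 4, 8, 16, 32, 64, 128, 93, 23, 46, ...] generates all 162 non-zero residues.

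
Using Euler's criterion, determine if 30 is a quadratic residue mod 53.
By Euler's criterion: 30^{26} ≡ 52 mod 53. Since this equals -1 (≡ 52), 30 is not a QR.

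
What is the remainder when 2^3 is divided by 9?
2^{3} = 8 ≡ 8 (mod 9)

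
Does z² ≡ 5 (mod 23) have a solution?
By Euler's criterion: 5^{11} ≡ 22 (mod 23). Since this equals -1 (≡ 22), 5 is not a QR.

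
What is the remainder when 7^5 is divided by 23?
By repeated squaring (mod 23): 7^{1}≡7, 7^{2}≡3, 7^{4}≡9. Then 7^{5} = 7^{4+1} ≡ 9 × 7 ≡ 17 (mod 23)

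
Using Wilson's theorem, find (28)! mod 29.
By Wilson's theorem, (28)! ≡ -1 ≡ 28 (mod 29)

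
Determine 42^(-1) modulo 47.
Since 47 is prime, by Fermat 42^(-1) ≡ 42^{45} ≡ 28 mod 47. Verify: 42 × 28 = 1176 ≡ 1 mod 47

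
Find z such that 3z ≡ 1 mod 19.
Since 19 is prime, by Fermat 3^(-1) ≡ 3^{17} ≡ 13 mod 19. Verify: 3 × 13 = 39 ≡ 1 mod 19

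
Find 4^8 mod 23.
By repeated squaring mod 23: 4^{1}≡4, 4^{2}≡16, 4^{4}≡3, 4^{8}≡9. So 4^{8} ≡ 9 mod 23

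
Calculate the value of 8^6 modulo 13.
By repeated squaring (mod 13): 8^{1}≡8, 8^{2}≡12, 8^{4}≡1. Then 8^{6} = 8^{4+2} ≡ 1 × 12 ≡ 12 (mod 13)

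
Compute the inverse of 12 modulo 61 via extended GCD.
Extended GCD: 12(-5) + 61(1) = 1. So 12^(-1) ≡ -5 ≡ 56 mod 61. Verify: 12 × 56 = 672 ≡ 1 mod 61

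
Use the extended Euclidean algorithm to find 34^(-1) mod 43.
Extended GCD: 34(19) + 43(-15) = 1. So 34^(-1) ≡ 19 (mod 43). Verify: 34 × 19 = 646 ≡ 1 (mod 43)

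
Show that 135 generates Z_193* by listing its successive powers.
135^1, 135^2, ..., 135^{192} mod 193: [135, 83, 11, 134, 141, 121, 123, 7, 173, 2, 77, 166, 22, 75, 89, 49, 53, 14, 153, 4, 154, 139, 44, 150, 178, 98, 106, 28, 113, 8, 115, 85, 88, 107, 163, 3, 19, 56, 33, 16, 37, 170, 176, 21, 133, 6, 38, 112, 66, 32, 74, 147, 159, 42, 73, 12, 76, 31, 132, 64, 148, 101, 125, 84, 146, 24, 152, 62, 71, 128, 103, 9, 57, 168, 99, 48, 111, 124, 142, 63, 13, 18, 114, 143, 5, 96, 29, 55, 91, 126, 26, 36, 35, 93, 10, 192, 58, 110, 182, 59, 52, 72, 70, 186, 20, 191, 116, 27, 171, 118, 104, 144, 140, 179, 40, 189, 39, 54, 149, 43, 15, 95, 87, 165, 80, 185, 78, 108, 105, 86, 30, 190, 174, 137, 160, 177, 156, 23, 17, 172, 60, 187, 155, 81, 127, 161, 119, 46, 34, 151, 120, 181, 117, 162, 61, 129, 45, 92, 68, 109, 47, 169, 41, 131, 122, 65, 90, 184, 136, 25, 94, 145, 82, 69, 51, 130, 180, 175, 79, 50, 188, 97, 164, 138, 102, 67, 167, 157, 158, 100, 183, 1]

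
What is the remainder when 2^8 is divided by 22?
By repeated squaring (mod 22): 2^{1}≡2, 2^{2}≡4, 2^{4}≡16, 2^{8}≡14. So 2^{8} ≡ 14 (mod 22)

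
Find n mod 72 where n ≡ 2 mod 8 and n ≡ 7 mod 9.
M = 8 × 9 = 72. M₁ = 9, y₁ ≡ 1 mod 8. M₂ = 8, y₂ ≡ 8 mod 9. n = 2×9×1 + 7×8×8 ≡ 34 mod 72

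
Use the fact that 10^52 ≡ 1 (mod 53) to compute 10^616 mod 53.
By Fermat: 10^{52} ≡ 1 (mod 53). 616 ≡ 44 (mod 52). So 10^{616} ≡ 10^{44} ≡ 42 (mod 53)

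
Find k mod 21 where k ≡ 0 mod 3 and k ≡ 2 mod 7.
M = 3 × 7 = 21. M₁ = 7, y₁ ≡ 1 mod 3. M₂ = 3, y₂ ≡ 5 mod 7. k = 0×7×1 + 2×3×5 ≡ 9 mod 21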